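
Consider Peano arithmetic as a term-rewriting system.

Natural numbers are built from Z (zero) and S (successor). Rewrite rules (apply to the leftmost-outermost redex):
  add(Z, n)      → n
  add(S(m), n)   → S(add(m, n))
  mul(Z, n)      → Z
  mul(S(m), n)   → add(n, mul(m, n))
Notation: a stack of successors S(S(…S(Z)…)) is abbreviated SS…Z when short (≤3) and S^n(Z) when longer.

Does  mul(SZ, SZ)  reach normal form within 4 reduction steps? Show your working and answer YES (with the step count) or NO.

  start: mul(SZ, SZ)
  step 1: add(SZ, mul(Z, SZ))
  step 2: S(add(Z, mul(Z, SZ)))
  step 3: S(mul(Z, SZ))
  step 4: SZ

Answer: YES — reaches normal form SZ in 4 ≤ 4 steps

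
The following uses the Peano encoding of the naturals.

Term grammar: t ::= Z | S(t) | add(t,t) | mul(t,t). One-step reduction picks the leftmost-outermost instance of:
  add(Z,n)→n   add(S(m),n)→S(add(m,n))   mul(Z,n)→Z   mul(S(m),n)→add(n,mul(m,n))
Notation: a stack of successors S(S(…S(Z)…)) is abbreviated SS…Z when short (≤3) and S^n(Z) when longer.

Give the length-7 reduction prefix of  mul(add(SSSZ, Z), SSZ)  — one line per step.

Answer: after 7 steps: S(S(add(SSZ, mul(add(SZ, Z), SSZ))))

Reduction:
  start: mul(add(SSSZ, Z), SSZ)
  [1] mul(S(add(SSZ, Z)), SSZ)
  [2] add(SSZ, mul(add(SSZ, Z), SSZ))
  [3] S(add(SZ, mul(add(SSZ, Z), SSZ)))
  [4] S(S(add(Z, mul(add(SSZ, Z), SSZ))))
  [5] S(S(mul(add(SSZ, Z), SSZ)))
  [6] S(S(mul(S(add(SZ, Z)), SSZ)))
  [7] S(S(add(SSZ, mul(add(SZ, Z), SSZ))))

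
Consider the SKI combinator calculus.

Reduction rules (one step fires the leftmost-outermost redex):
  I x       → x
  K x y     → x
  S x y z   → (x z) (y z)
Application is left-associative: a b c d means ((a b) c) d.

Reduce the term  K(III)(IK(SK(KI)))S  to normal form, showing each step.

  start: K(III)(IK(SK(KI)))S
  →1  IIIS
  →2  IIS
  →3  IS
  →4  S

Answer: normal form = S  (in 4 steps)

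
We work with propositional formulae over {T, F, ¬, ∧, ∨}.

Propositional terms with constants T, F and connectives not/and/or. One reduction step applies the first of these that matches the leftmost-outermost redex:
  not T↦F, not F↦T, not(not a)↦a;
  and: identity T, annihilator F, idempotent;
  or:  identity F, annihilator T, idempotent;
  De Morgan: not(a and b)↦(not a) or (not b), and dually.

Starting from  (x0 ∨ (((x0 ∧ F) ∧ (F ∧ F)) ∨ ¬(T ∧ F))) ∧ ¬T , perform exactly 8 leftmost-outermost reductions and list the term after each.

  start: (x0 ∨ (((x0 ∧ F) ∧ (F ∧ F)) ∨ ¬(T ∧ F))) ∧ ¬T
  step 1: (x0 ∨ ((F ∧ (F ∧ F)) ∨ ¬(T ∧ F))) ∧ ¬T
  step 2: (x0 ∨ (F ∨ ¬(T ∧ F))) ∧ ¬T
  step 3: (x0 ∨ ¬(T ∧ F)) ∧ ¬T
  step 4: (x0 ∨ (¬T ∨ ¬F)) ∧ ¬T
  step 5: (x0 ∨ (F ∨ ¬F)) ∧ ¬T
  step 6: (x0 ∨ ¬F) ∧ ¬T
  step 7: (x0 ∨ T) ∧ ¬T
  step 8: T ∧ ¬T

Answer: after 8 steps: T ∧ ¬T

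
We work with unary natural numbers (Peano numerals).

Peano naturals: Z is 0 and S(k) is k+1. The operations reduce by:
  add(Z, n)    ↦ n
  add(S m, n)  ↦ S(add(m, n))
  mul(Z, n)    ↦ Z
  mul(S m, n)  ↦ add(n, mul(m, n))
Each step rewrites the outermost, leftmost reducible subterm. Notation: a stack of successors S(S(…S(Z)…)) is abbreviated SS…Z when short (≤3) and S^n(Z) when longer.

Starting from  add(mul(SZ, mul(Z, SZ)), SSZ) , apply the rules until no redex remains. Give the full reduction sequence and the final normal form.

Answer: normal form = SSZ  (in 5 steps)

Working:
  start: add(mul(SZ, mul(Z, SZ)), SSZ)
  step 1: add(add(mul(Z, SZ), mul(Z, mul(Z, SZ))), SSZ)
  step 2: add(add(Z, mul(Z, mul(Z, SZ))), SSZ)
  step 3: add(mul(Z, mul(Z, SZ)), SSZ)
  step 4: add(Z, SSZ)
  step 5: SSZ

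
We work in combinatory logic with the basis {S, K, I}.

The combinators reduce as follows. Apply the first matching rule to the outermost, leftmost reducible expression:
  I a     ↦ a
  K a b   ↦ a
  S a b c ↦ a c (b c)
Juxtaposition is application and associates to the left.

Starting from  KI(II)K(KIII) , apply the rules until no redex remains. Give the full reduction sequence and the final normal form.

Answer: normal form = KI  (in 4 steps)

Working:
  start: KI(II)K(KIII)
  [1] IK(KIII)
  [2] K(KIII)
  [3] K(II)
  [4] KI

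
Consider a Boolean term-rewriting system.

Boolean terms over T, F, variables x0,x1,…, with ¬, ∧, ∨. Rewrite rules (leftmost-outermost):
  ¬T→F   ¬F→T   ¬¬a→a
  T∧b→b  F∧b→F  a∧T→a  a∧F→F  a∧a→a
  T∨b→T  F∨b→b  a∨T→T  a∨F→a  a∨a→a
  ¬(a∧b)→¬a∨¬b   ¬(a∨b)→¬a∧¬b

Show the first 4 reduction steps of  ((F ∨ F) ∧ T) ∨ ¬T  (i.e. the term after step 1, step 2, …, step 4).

Answer: after 4 steps: F

Reduction:
  start: ((F ∨ F) ∧ T) ∨ ¬T
  [1] (F ∨ F) ∨ ¬T
  [2] F ∨ ¬T
  [3] ¬T
  [4] F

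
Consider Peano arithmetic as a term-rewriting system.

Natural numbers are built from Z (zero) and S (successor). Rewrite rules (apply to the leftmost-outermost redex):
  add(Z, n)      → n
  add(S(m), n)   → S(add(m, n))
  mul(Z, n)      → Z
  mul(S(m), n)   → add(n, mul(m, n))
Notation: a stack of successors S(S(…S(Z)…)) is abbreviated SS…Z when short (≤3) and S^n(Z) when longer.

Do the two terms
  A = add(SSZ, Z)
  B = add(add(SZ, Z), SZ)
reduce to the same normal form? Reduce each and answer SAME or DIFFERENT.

Answer: SAME — A ⇓ SSZ, B ⇓ SSZ

Working:
Term A:
  start: add(SSZ, Z)
  →1  S(add(SZ, Z))
  →2  S(S(add(Z, Z)))
  →3  SSZ

Term B:
  start: add(add(SZ, Z), SZ)
  →1  add(S(add(Z, Z)), SZ)
  →2  S(add(add(Z, Z), SZ))
  →3  S(add(Z, SZ))
  →4  SSZ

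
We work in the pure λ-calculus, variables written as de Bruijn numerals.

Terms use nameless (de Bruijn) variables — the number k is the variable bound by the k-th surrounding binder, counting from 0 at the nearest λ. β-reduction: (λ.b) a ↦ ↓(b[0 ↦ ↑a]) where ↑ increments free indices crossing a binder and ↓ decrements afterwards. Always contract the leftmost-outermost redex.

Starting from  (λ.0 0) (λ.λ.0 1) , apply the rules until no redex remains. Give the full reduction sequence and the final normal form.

  start: (λ.0 0) (λ.λ.0 1)
  [1] (λ.λ.0 1) (λ.λ.0 1)
  [2] λ.0 (λ.λ.0 1)

Answer: normal form = λ.0 (λ.λ.0 1)  (in 2 steps)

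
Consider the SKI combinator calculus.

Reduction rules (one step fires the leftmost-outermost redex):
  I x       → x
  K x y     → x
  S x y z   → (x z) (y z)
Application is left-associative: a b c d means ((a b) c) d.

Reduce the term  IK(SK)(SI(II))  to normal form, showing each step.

Answer: normal form = SK  (in 2 steps)

Working:
  start: IK(SK)(SI(II))
  →1  K(SK)(SI(II))
  →2  SK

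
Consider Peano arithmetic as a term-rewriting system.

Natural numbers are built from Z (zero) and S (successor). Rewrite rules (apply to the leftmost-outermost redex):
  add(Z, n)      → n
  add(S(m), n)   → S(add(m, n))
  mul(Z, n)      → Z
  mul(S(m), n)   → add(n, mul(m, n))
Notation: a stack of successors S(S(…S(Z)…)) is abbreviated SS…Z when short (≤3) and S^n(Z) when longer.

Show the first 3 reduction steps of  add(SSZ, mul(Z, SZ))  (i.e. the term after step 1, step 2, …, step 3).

Answer: after 3 steps: S(S(mul(Z, SZ)))

Derivation:
  start: add(SSZ, mul(Z, SZ))
  step 1: S(add(SZ, mul(Z, SZ)))
  step 2: S(S(add(Z, mul(Z, SZ))))
  step 3: S(S(mul(Z, SZ)))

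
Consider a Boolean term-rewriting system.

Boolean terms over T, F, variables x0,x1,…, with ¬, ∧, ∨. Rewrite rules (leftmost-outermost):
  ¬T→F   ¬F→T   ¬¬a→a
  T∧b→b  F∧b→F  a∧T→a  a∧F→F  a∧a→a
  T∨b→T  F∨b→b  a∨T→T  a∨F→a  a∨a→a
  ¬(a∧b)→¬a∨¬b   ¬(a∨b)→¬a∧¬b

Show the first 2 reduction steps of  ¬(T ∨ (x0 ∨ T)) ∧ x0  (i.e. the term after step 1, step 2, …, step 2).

  start: ¬(T ∨ (x0 ∨ T)) ∧ x0
  step 1: (¬T ∧ ¬(x0 ∨ T)) ∧ x0
  step 2: (F ∧ ¬(x0 ∨ T)) ∧ x0

Answer: after 2 steps: (F ∧ ¬(x0 ∨ T)) ∧ x0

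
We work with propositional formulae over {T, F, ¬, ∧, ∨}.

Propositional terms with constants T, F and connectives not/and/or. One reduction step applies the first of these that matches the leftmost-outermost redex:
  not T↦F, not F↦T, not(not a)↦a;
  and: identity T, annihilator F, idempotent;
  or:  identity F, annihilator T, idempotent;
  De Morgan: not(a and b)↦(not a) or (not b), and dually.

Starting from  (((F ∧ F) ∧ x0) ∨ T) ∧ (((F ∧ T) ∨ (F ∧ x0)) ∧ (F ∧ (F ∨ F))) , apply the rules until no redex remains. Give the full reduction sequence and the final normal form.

Answer: normal form = F  (in 6 steps)

Derivation:
  start: (((F ∧ F) ∧ x0) ∨ T) ∧ (((F ∧ T) ∨ (F ∧ x0)) ∧ (F ∧ (F ∨ F)))
  step 1: T ∧ (((F ∧ T) ∨ (F ∧ x0)) ∧ (F ∧ (F ∨ F)))
  step 2: ((F ∧ T) ∨ (F ∧ x0)) ∧ (F ∧ (F ∨ F))
  step 3: (F ∨ (F ∧ x0)) ∧ (F ∧ (F ∨ F))
  step 4: (F ∧ x0) ∧ (F ∧ (F ∨ F))
  step 5: F ∧ (F ∧ (F ∨ F))
  step 6: F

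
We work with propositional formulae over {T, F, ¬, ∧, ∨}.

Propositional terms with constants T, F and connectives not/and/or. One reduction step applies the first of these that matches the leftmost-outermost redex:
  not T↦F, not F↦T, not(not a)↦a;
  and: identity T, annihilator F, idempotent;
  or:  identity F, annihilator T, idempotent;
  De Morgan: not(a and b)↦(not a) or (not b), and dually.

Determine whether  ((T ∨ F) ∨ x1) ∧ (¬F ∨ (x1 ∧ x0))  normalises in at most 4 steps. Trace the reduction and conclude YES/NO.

Answer: NO — after 4 steps the term is T ∨ (x1 ∧ x0), not yet normal

Reduction:
  start: ((T ∨ F) ∨ x1) ∧ (¬F ∨ (x1 ∧ x0))
  →1  (T ∨ x1) ∧ (¬F ∨ (x1 ∧ x0))
  →2  T ∧ (¬F ∨ (x1 ∧ x0))
  →3  ¬F ∨ (x1 ∧ x0)
  →4  T ∨ (x1 ∧ x0)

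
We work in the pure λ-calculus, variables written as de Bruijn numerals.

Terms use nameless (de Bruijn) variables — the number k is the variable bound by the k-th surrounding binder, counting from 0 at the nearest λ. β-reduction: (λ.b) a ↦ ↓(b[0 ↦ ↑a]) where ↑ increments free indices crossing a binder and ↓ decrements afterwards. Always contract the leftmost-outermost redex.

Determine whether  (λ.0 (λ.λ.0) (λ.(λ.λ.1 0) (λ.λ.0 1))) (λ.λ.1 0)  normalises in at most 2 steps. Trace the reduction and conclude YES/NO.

  start: (λ.0 (λ.λ.0) (λ.(λ.λ.1 0) (λ.λ.0 1))) (λ.λ.1 0)
  →1  (λ.λ.1 0) (λ.λ.0) (λ.(λ.λ.1 0) (λ.λ.0 1))
  →2  (λ.(λ.λ.0) 0) (λ.(λ.λ.1 0) (λ.λ.0 1))

Answer: NO — after 2 steps the term is (λ.(λ.λ.0) 0) (λ.(λ.λ.1 0) (λ.λ.0 1)), not yet normal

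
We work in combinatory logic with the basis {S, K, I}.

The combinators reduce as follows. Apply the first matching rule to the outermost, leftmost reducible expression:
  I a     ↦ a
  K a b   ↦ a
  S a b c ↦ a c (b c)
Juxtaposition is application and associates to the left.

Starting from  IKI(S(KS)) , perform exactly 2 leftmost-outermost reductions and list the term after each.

  start: IKI(S(KS))
  [1] KI(S(KS))
  [2] I

Answer: after 2 steps: I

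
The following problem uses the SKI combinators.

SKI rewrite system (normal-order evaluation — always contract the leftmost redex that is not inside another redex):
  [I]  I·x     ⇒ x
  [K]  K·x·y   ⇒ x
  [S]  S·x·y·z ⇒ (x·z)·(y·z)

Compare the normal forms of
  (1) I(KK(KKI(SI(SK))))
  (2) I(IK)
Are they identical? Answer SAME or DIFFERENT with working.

Term A:
  start: I(KK(KKI(SI(SK))))
  step 1: KK(KKI(SI(SK)))
  step 2: K

Term B:
  start: I(IK)
  step 1: IK
  step 2: K

Answer: SAME — A ⇓ K, B ⇓ K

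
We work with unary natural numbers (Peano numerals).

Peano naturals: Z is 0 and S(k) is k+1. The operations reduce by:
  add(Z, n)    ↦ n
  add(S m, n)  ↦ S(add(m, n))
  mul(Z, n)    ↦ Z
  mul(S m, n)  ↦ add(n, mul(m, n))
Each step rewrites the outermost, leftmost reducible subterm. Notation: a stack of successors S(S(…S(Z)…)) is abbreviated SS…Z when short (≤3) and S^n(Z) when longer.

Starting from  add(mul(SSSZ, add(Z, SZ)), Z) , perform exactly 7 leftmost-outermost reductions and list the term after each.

  start: add(mul(SSSZ, add(Z, SZ)), Z)
  →1  add(add(add(Z, SZ), mul(SSZ, add(Z, SZ))), Z)
  →2  add(add(SZ, mul(SSZ, add(Z, SZ))), Z)
  →3  add(S(add(Z, mul(SSZ, add(Z, SZ)))), Z)
  →4  S(add(add(Z, mul(SSZ, add(Z, SZ))), Z))
  →5  S(add(mul(SSZ, add(Z, SZ)), Z))
  →6  S(add(add(add(Z, SZ), mul(SZ, add(Z, SZ))), Z))
  →7  S(add(add(SZ, mul(SZ, add(Z, SZ))), Z))

Answer: after 7 steps: S(add(add(SZ, mul(SZ, add(Z, SZ))), Z))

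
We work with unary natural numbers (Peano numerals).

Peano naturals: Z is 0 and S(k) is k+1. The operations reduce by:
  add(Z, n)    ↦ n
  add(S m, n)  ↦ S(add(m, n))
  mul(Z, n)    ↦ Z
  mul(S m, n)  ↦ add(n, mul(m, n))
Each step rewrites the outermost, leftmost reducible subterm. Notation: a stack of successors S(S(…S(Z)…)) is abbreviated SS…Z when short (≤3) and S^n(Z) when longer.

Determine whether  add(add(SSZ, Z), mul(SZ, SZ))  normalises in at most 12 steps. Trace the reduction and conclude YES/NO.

  start: add(add(SSZ, Z), mul(SZ, SZ))
  [1] add(S(add(SZ, Z)), mul(SZ, SZ))
  [2] S(add(add(SZ, Z), mul(SZ, SZ)))
  [3] S(add(S(add(Z, Z)), mul(SZ, SZ)))
  [4] S(S(add(add(Z, Z), mul(SZ, SZ))))
  [5] S(S(add(Z, mul(SZ, SZ))))
  [6] S(S(mul(SZ, SZ)))
  [7] S(S(add(SZ, mul(Z, SZ))))
  [8] S(S(S(add(Z, mul(Z, SZ)))))
  [9] S(S(S(mul(Z, SZ))))
  [10] SSSZ

Answer: YES — reaches normal form SSSZ in 10 ≤ 12 steps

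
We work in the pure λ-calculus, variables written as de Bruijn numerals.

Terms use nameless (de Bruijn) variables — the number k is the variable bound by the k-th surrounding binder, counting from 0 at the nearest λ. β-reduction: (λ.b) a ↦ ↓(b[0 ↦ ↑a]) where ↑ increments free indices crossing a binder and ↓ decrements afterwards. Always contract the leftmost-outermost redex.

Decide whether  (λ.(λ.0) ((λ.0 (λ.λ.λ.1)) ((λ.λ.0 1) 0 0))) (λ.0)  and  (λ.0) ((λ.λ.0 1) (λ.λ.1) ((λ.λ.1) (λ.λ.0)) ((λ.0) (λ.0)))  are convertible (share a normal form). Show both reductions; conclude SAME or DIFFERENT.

Answer: DIFFERENT — A ⇓ λ.λ.λ.1, B ⇓ λ.0

Reduction:
Term A:
  start: (λ.(λ.0) ((λ.0 (λ.λ.λ.1)) ((λ.λ.0 1) 0 0))) (λ.0)
  [1] (λ.0) ((λ.0 (λ.λ.λ.1)) ((λ.λ.0 1) (λ.0) (λ.0)))
  [2] (λ.0 (λ.λ.λ.1)) ((λ.λ.0 1) (λ.0) (λ.0))
  [3] (λ.λ.0 1) (λ.0) (λ.0) (λ.λ.λ.1)
  [4] (λ.0 (λ.0)) (λ.0) (λ.λ.λ.1)
  [5] (λ.0) (λ.0) (λ.λ.λ.1)
  [6] (λ.0) (λ.λ.λ.1)
  [7] λ.λ.λ.1

Term B:
  start: (λ.0) ((λ.λ.0 1) (λ.λ.1) ((λ.λ.1) (λ.λ.0)) ((λ.0) (λ.0)))
  [1] (λ.λ.0 1) (λ.λ.1) ((λ.λ.1) (λ.λ.0)) ((λ.0) (λ.0))
  [2] (λ.0 (λ.λ.1)) ((λ.λ.1) (λ.λ.0)) ((λ.0) (λ.0))
  [3] (λ.λ.1) (λ.λ.0) (λ.λ.1) ((λ.0) (λ.0))
  [4] (λ.λ.λ.0) (λ.λ.1) ((λ.0) (λ.0))
  [5] (λ.λ.0) ((λ.0) (λ.0))
  [6] λ.0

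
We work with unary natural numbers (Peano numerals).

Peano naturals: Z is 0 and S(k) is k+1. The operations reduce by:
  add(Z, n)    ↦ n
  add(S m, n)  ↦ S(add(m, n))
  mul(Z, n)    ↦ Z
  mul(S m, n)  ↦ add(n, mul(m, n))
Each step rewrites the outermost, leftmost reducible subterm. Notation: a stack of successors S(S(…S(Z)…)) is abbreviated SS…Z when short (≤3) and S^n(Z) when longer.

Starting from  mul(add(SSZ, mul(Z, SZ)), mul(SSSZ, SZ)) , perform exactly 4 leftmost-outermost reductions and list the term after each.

  start: mul(add(SSZ, mul(Z, SZ)), mul(SSSZ, SZ))
  step 1: mul(S(add(SZ, mul(Z, SZ))), mul(SSSZ, SZ))
  step 2: add(mul(SSSZ, SZ), mul(add(SZ, mul(Z, SZ)), mul(SSSZ, SZ)))
  step 3: add(add(SZ, mul(SSZ, SZ)), mul(add(SZ, mul(Z, SZ)), mul(SSSZ, SZ)))
  step 4: add(S(add(Z, mul(SSZ, SZ))), mul(add(SZ, mul(Z, SZ)), mul(SSSZ, SZ)))

Answer: after 4 steps: add(S(add(Z, mul(SSZ, SZ))), mul(add(SZ, mul(Z, SZ)), mul(SSSZ, SZ)))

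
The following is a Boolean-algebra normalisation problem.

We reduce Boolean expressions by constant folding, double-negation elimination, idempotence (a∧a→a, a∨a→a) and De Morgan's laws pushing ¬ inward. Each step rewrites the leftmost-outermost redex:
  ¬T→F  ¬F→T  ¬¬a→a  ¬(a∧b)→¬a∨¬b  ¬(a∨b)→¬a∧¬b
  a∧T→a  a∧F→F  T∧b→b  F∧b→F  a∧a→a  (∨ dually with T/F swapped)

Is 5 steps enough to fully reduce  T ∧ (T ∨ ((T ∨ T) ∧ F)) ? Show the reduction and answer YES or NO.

Answer: YES — reaches normal form T in 2 ≤ 5 steps

Derivation:
  start: T ∧ (T ∨ ((T ∨ T) ∧ F))
  →1  T ∨ ((T ∨ T) ∧ F)
  →2  T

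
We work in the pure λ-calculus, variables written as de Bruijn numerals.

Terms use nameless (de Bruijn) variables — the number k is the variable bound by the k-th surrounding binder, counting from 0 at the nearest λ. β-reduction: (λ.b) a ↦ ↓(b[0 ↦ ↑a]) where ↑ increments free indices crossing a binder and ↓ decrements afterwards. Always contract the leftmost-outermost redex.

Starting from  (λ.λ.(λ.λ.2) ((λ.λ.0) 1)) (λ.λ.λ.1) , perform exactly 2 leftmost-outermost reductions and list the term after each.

Answer: after 2 steps: λ.λ.1

Working:
  start: (λ.λ.(λ.λ.2) ((λ.λ.0) 1)) (λ.λ.λ.1)
  [1] λ.(λ.λ.2) ((λ.λ.0) (λ.λ.λ.1))
  [2] λ.λ.1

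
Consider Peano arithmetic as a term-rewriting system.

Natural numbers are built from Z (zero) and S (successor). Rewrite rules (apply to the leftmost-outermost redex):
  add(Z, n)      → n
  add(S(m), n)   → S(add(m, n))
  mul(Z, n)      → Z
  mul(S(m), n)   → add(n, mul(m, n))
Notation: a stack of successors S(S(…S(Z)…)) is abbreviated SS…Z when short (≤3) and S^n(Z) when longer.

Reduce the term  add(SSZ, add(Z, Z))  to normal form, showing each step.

  start: add(SSZ, add(Z, Z))
  →1  S(add(SZ, add(Z, Z)))
  →2  S(S(add(Z, add(Z, Z))))
  →3  S(S(add(Z, Z)))
  →4  SSZ

Answer: normal form = SSZ  (in 4 steps)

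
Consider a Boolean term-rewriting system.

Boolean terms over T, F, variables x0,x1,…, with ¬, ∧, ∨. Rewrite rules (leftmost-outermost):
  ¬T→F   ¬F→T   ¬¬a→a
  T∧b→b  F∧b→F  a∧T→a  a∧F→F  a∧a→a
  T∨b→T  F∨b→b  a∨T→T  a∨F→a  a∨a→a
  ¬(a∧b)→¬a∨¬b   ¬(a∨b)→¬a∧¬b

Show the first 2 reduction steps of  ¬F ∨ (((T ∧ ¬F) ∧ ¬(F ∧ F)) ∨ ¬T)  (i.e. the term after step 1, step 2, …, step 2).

  start: ¬F ∨ (((T ∧ ¬F) ∧ ¬(F ∧ F)) ∨ ¬T)
  [1] T ∨ (((T ∧ ¬F) ∧ ¬(F ∧ F)) ∨ ¬T)
  [2] T

Answer: after 2 steps: T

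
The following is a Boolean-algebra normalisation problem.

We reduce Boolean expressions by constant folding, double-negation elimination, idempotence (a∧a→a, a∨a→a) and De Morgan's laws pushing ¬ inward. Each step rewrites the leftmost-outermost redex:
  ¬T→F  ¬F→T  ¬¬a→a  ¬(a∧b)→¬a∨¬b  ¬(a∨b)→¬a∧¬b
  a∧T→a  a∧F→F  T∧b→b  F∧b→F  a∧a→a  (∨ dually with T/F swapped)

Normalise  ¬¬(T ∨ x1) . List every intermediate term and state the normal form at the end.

  start: ¬¬(T ∨ x1)
  step 1: T ∨ x1
  step 2: T

Answer: normal form = T  (in 2 steps)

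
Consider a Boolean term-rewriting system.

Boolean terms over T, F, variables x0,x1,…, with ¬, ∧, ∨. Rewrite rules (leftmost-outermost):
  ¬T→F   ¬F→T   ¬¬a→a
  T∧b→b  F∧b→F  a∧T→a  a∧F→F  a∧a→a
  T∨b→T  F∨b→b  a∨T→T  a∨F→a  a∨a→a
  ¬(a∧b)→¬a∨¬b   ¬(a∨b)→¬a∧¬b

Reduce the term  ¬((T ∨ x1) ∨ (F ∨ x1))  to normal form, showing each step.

Answer: normal form = F  (in 5 steps)

Working:
  start: ¬((T ∨ x1) ∨ (F ∨ x1))
  →1  ¬(T ∨ x1) ∧ ¬(F ∨ x1)
  →2  (¬T ∧ ¬x1) ∧ ¬(F ∨ x1)
  →3  (F ∧ ¬x1) ∧ ¬(F ∨ x1)
  →4  F ∧ ¬(F ∨ x1)
  →5  F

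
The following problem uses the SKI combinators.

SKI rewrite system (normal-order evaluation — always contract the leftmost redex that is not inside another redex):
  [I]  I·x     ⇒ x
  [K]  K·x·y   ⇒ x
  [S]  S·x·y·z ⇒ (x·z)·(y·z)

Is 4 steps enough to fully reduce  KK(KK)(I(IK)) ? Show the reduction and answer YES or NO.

  start: KK(KK)(I(IK))
  step 1: K(I(IK))
  step 2: K(IK)
  step 3: KK

Answer: YES — reaches normal form KK in 3 ≤ 4 steps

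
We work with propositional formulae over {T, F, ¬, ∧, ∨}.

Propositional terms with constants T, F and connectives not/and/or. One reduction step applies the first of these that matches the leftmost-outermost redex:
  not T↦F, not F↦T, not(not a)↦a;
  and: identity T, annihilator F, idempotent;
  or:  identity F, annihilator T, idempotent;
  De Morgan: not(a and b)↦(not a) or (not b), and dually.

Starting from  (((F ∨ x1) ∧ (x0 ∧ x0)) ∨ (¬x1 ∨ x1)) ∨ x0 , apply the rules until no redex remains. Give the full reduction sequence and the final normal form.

  start: (((F ∨ x1) ∧ (x0 ∧ x0)) ∨ (¬x1 ∨ x1)) ∨ x0
  →1  ((x1 ∧ (x0 ∧ x0)) ∨ (¬x1 ∨ x1)) ∨ x0
  →2  ((x1 ∧ x0) ∨ (¬x1 ∨ x1)) ∨ x0

Answer: normal form = ((x1 ∧ x0) ∨ (¬x1 ∨ x1)) ∨ x0  (in 2 steps)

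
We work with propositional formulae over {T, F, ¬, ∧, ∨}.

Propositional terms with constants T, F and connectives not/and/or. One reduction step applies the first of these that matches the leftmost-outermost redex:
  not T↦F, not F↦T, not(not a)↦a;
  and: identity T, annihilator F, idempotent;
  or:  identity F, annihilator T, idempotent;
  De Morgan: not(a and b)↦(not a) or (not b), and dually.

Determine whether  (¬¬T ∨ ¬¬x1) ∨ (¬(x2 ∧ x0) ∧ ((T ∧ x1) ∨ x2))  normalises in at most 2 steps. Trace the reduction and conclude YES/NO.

  start: (¬¬T ∨ ¬¬x1) ∨ (¬(x2 ∧ x0) ∧ ((T ∧ x1) ∨ x2))
  step 1: (T ∨ ¬¬x1) ∨ (¬(x2 ∧ x0) ∧ ((T ∧ x1) ∨ x2))
  step 2: T ∨ (¬(x2 ∧ x0) ∧ ((T ∧ x1) ∨ x2))

Answer: NO — after 2 steps the term is T ∨ (¬(x2 ∧ x0) ∧ ((T ∧ x1) ∨ x2)), not yet normal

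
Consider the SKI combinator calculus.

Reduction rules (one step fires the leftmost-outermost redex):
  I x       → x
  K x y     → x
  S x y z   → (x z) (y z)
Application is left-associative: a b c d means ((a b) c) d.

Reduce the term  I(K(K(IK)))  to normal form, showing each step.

Answer: normal form = K(KK)  (in 2 steps)

Working:
  start: I(K(K(IK)))
  →1  K(K(IK))
  →2  K(KK)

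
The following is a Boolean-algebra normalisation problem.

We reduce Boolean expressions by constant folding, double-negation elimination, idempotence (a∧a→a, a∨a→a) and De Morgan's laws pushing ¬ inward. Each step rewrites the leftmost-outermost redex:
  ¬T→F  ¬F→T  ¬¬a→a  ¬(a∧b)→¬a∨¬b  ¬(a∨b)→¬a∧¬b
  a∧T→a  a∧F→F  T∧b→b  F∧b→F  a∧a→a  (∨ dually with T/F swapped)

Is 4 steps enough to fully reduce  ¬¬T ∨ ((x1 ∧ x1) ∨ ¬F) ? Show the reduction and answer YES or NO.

  start: ¬¬T ∨ ((x1 ∧ x1) ∨ ¬F)
  step 1: T ∨ ((x1 ∧ x1) ∨ ¬F)
  step 2: T

Answer: YES — reaches normal form T in 2 ≤ 4 steps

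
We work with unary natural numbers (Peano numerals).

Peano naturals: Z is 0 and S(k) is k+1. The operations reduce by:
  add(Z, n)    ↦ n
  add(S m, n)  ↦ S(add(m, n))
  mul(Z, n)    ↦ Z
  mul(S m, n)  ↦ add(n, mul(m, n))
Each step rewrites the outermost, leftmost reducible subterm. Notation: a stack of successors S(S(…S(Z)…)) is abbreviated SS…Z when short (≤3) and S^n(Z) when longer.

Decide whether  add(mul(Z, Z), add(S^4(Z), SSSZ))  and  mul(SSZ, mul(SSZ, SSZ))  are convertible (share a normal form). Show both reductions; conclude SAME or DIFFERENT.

Answer: DIFFERENT — A ⇓ S^7(Z), B ⇓ S^8(Z)

Derivation:
Term A:
  start: add(mul(Z, Z), add(S^4(Z), SSSZ))
  →1  add(Z, add(S^4(Z), SSSZ))
  →2  add(S^4(Z), SSSZ)
  →3  S(add(SSSZ, SSSZ))
  →4  S(S(add(SSZ, SSSZ)))
  →5  S(S(S(add(SZ, SSSZ))))
  →6  S(S(S(S(add(Z, SSSZ)))))
  →7  S^7(Z)

Term B:
  start: mul(SSZ, mul(SSZ, SSZ))
  →1  add(mul(SSZ, SSZ), mul(SZ, mul(SSZ, SSZ)))
  →2  add(add(SSZ, mul(SZ, SSZ)), mul(SZ, mul(SSZ, SSZ)))
  →3  add(S(add(SZ, mul(SZ, SSZ))), mul(SZ, mul(SSZ, SSZ)))
  →4  S(add(add(SZ, mul(SZ, SSZ)), mul(SZ, mul(SSZ, SSZ))))
  →5  S(add(S(add(Z, mul(SZ, SSZ))), mul(SZ, mul(SSZ, SSZ))))
  →6  S(S(add(add(Z, mul(SZ, SSZ)), mul(SZ, mul(SSZ, SSZ)))))
  →7  S(S(add(mul(SZ, SSZ), mul(SZ, mul(SSZ, SSZ)))))
  →8  S(S(add(add(SSZ, mul(Z, SSZ)), mul(SZ, mul(SSZ, SSZ)))))
  →9  S(S(add(S(add(SZ, mul(Z, SSZ))), mul(SZ, mul(SSZ, SSZ)))))
  →10  S(S(S(add(add(SZ, mul(Z, SSZ)), mul(SZ, mul(SSZ, SSZ))))))
  →11  S(S(S(add(S(add(Z, mul(Z, SSZ))), mul(SZ, mul(SSZ, SSZ))))))
  →12  S(S(S(S(add(add(Z, mul(Z, SSZ)), mul(SZ, mul(SSZ, SSZ)))))))
  →13  S(S(S(S(add(mul(Z, SSZ), mul(SZ, mul(SSZ, SSZ)))))))
  →14  S(S(S(S(add(Z, mul(SZ, mul(SSZ, SSZ)))))))
  →15  S(S(S(S(mul(SZ, mul(SSZ, SSZ))))))
  →16  S(S(S(S(add(mul(SSZ, SSZ), mul(Z, mul(SSZ, SSZ)))))))
  →17  S(S(S(S(add(add(SSZ, mul(SZ, SSZ)), mul(Z, mul(SSZ, SSZ)))))))
  →18  S(S(S(S(add(S(add(SZ, mul(SZ, SSZ))), mul(Z, mul(SSZ, SSZ)))))))
  →19  S(S(S(S(S(add(add(SZ, mul(SZ, SSZ)), mul(Z, mul(SSZ, SSZ))))))))
  →20  S(S(S(S(S(add(S(add(Z, mul(SZ, SSZ))), mul(Z, mul(SSZ, SSZ))))))))
  →21  S(S(S(S(S(S(add(add(Z, mul(SZ, SSZ)), mul(Z, mul(SSZ, SSZ)))))))))
  →22  S(S(S(S(S(S(add(mul(SZ, SSZ), mul(Z, mul(SSZ, SSZ)))))))))
  →23  S(S(S(S(S(S(add(add(SSZ, mul(Z, SSZ)), mul(Z, mul(SSZ, SSZ)))))))))
  →24  S(S(S(S(S(S(add(S(add(SZ, mul(Z, SSZ))), mul(Z, mul(SSZ, SSZ)))))))))
  →25  S(S(S(S(S(S(S(add(add(SZ, mul(Z, SSZ)), mul(Z, mul(SSZ, SSZ))))))))))
  →26  S(S(S(S(S(S(S(add(S(add(Z, mul(Z, SSZ))), mul(Z, mul(SSZ, SSZ))))))))))
  →27  S(S(S(S(S(S(S(S(add(add(Z, mul(Z, SSZ)), mul(Z, mul(SSZ, SSZ)))))))))))
  →28  S(S(S(S(S(S(S(S(add(mul(Z, SSZ), mul(Z, mul(SSZ, SSZ)))))))))))
  →29  S(S(S(S(S(S(S(S(add(Z, mul(Z, mul(SSZ, SSZ)))))))))))
  →30  S(S(S(S(S(S(S(S(mul(Z, mul(SSZ, SSZ))))))))))
  →31  S^8(Z)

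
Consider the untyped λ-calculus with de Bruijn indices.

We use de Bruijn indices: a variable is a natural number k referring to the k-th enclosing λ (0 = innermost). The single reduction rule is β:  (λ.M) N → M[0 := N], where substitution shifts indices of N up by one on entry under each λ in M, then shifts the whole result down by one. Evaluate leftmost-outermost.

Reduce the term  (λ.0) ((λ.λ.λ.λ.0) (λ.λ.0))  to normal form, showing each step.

  start: (λ.0) ((λ.λ.λ.λ.0) (λ.λ.0))
  [1] (λ.λ.λ.λ.0) (λ.λ.0)
  [2] λ.λ.λ.0

Answer: normal form = λ.λ.λ.0  (in 2 steps)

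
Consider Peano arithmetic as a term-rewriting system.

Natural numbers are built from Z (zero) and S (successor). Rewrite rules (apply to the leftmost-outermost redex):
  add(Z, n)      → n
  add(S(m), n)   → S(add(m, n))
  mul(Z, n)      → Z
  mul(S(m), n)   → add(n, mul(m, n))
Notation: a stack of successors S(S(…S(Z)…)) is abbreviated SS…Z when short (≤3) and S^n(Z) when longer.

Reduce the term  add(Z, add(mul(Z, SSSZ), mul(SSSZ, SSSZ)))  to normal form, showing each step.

Answer: normal form = S^9(Z)  (in 19 steps)

Derivation:
  start: add(Z, add(mul(Z, SSSZ), mul(SSSZ, SSSZ)))
  →1  add(mul(Z, SSSZ), mul(SSSZ, SSSZ))
  →2  add(Z, mul(SSSZ, SSSZ))
  →3  mul(SSSZ, SSSZ)
  →4  add(SSSZ, mul(SSZ, SSSZ))
  →5  S(add(SSZ, mul(SSZ, SSSZ)))
  →6  S(S(add(SZ, mul(SSZ, SSSZ))))
  →7  S(S(S(add(Z, mul(SSZ, SSSZ)))))
  →8  S(S(S(mul(SSZ, SSSZ))))
  →9  S(S(S(add(SSSZ, mul(SZ, SSSZ)))))
  →10  S(S(S(S(add(SSZ, mul(SZ, SSSZ))))))
  →11  S(S(S(S(S(add(SZ, mul(SZ, SSSZ)))))))
  →12  S(S(S(S(S(S(add(Z, mul(SZ, SSSZ))))))))
  →13  S(S(S(S(S(S(mul(SZ, SSSZ)))))))
  →14  S(S(S(S(S(S(add(SSSZ, mul(Z, SSSZ))))))))
  →15  S(S(S(S(S(S(S(add(SSZ, mul(Z, SSSZ)))))))))
  →16  S(S(S(S(S(S(S(S(add(SZ, mul(Z, SSSZ))))))))))
  →17  S(S(S(S(S(S(S(S(S(add(Z, mul(Z, SSSZ)))))))))))
  →18  S(S(S(S(S(S(S(S(S(mul(Z, SSSZ))))))))))
  →19  S^9(Z)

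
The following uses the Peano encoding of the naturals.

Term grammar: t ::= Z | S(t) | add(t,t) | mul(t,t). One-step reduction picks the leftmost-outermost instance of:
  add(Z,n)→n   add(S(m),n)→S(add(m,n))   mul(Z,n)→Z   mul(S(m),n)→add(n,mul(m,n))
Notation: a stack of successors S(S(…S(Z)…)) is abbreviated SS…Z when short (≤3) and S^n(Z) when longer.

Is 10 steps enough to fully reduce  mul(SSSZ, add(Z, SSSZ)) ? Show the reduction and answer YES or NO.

  start: mul(SSSZ, add(Z, SSSZ))
  [1] add(add(Z, SSSZ), mul(SSZ, add(Z, SSSZ)))
  [2] add(SSSZ, mul(SSZ, add(Z, SSSZ)))
  [3] S(add(SSZ, mul(SSZ, add(Z, SSSZ))))
  [4] S(S(add(SZ, mul(SSZ, add(Z, SSSZ)))))
  [5] S(S(S(add(Z, mul(SSZ, add(Z, SSSZ))))))
  [6] S(S(S(mul(SSZ, add(Z, SSSZ)))))
  [7] S(S(S(add(add(Z, SSSZ), mul(SZ, add(Z, SSSZ))))))
  [8] S(S(S(add(SSSZ, mul(SZ, add(Z, SSSZ))))))
  [9] S(S(S(S(add(SSZ, mul(SZ, add(Z, SSSZ)))))))
  [10] S(S(S(S(S(add(SZ, mul(SZ, add(Z, SSSZ))))))))

Answer: NO — after 10 steps the term is S(S(S(S(S(add(SZ, mul(SZ, add(Z, SSSZ)))))))), not yet normal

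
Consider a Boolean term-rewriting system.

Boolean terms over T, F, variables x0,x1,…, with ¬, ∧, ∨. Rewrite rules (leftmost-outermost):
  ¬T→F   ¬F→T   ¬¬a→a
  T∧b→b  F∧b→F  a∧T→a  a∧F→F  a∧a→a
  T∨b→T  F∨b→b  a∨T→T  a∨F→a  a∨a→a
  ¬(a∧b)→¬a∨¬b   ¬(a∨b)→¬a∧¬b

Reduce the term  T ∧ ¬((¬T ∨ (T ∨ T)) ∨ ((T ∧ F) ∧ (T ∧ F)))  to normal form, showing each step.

Answer: normal form = F  (in 9 steps)

Working:
  start: T ∧ ¬((¬T ∨ (T ∨ T)) ∨ ((T ∧ F) ∧ (T ∧ F)))
  step 1: ¬((¬T ∨ (T ∨ T)) ∨ ((T ∧ F) ∧ (T ∧ F)))
  step 2: ¬(¬T ∨ (T ∨ T)) ∧ ¬((T ∧ F) ∧ (T ∧ F))
  step 3: (¬¬T ∧ ¬(T ∨ T)) ∧ ¬((T ∧ F) ∧ (T ∧ F))
  step 4: (T ∧ ¬(T ∨ T)) ∧ ¬((T ∧ F) ∧ (T ∧ F))
  step 5: ¬(T ∨ T) ∧ ¬((T ∧ F) ∧ (T ∧ F))
  step 6: (¬T ∧ ¬T) ∧ ¬((T ∧ F) ∧ (T ∧ F))
  step 7: ¬T ∧ ¬((T ∧ F) ∧ (T ∧ F))
  step 8: F ∧ ¬((T ∧ F) ∧ (T ∧ F))
  step 9: F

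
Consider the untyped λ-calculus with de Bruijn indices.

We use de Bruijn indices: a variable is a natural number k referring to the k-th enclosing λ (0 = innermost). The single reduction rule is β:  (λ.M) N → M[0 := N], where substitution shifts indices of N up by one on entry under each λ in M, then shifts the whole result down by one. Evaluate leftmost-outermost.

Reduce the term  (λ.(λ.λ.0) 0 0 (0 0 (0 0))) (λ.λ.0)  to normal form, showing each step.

  start: (λ.(λ.λ.0) 0 0 (0 0 (0 0))) (λ.λ.0)
  →1  (λ.λ.0) (λ.λ.0) (λ.λ.0) ((λ.λ.0) (λ.λ.0) ((λ.λ.0) (λ.λ.0)))
  →2  (λ.0) (λ.λ.0) ((λ.λ.0) (λ.λ.0) ((λ.λ.0) (λ.λ.0)))
  →3  (λ.λ.0) ((λ.λ.0) (λ.λ.0) ((λ.λ.0) (λ.λ.0)))
  →4  λ.0

Answer: normal form = λ.0  (in 4 steps)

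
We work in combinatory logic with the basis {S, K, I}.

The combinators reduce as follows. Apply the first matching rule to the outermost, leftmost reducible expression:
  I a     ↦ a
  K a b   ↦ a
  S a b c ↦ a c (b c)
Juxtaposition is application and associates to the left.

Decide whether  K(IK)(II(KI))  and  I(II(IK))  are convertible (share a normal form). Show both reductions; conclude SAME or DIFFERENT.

Answer: SAME — A ⇓ K, B ⇓ K

Reduction:
Term A:
  start: K(IK)(II(KI))
  step 1: IK
  step 2: K

Term B:
  start: I(II(IK))
  step 1: II(IK)
  step 2: I(IK)
  step 3: IK
  step 4: K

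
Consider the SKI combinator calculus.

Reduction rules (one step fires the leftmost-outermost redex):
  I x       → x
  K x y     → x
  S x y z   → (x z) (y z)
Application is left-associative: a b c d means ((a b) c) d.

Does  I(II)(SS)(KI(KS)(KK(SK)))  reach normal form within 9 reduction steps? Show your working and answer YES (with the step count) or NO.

  start: I(II)(SS)(KI(KS)(KK(SK)))
  step 1: II(SS)(KI(KS)(KK(SK)))
  step 2: I(SS)(KI(KS)(KK(SK)))
  step 3: SS(KI(KS)(KK(SK)))
  step 4: SS(I(KK(SK)))
  step 5: SS(KK(SK))
  step 6: SSK

Answer: YES — reaches normal form SSK in 6 ≤ 9 steps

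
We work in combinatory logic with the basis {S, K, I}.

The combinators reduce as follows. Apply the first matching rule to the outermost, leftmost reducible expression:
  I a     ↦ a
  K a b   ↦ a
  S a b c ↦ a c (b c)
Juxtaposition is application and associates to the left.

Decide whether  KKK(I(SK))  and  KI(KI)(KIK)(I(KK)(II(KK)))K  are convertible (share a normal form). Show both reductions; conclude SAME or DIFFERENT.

Term A:
  start: KKK(I(SK))
  step 1: K(I(SK))
  step 2: K(SK)

Term B:
  start: KI(KI)(KIK)(I(KK)(II(KK)))K
  step 1: I(KIK)(I(KK)(II(KK)))K
  step 2: KIK(I(KK)(II(KK)))K
  step 3: I(I(KK)(II(KK)))K
  step 4: I(KK)(II(KK))K
  step 5: KK(II(KK))K
  step 6: KK

Answer: DIFFERENT — A ⇓ K(SK), B ⇓ KK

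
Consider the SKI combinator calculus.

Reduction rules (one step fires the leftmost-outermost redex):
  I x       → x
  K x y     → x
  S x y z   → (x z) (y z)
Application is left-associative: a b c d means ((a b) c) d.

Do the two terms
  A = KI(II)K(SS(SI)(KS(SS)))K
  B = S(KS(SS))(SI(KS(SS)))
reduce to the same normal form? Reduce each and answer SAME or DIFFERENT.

Answer: SAME — A ⇓ SS(SIS), B ⇓ SS(SIS)

Reduction:
Term A:
  start: KI(II)K(SS(SI)(KS(SS)))K
  [1] IK(SS(SI)(KS(SS)))K
  [2] K(SS(SI)(KS(SS)))K
  [3] SS(SI)(KS(SS))
  [4] S(KS(SS))(SI(KS(SS)))
  [5] SS(SI(KS(SS)))
  [6] SS(SIS)

Term B:
  start: S(KS(SS))(SI(KS(SS)))
  [1] SS(SI(KS(SS)))
  [2] SS(SIS)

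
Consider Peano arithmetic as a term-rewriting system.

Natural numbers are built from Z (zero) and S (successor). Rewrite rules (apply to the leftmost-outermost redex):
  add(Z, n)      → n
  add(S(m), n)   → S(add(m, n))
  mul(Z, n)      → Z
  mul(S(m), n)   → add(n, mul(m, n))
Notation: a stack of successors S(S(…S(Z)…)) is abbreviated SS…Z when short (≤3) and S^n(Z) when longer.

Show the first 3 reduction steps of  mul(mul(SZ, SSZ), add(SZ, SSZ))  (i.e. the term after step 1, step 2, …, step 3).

  start: mul(mul(SZ, SSZ), add(SZ, SSZ))
  →1  mul(add(SSZ, mul(Z, SSZ)), add(SZ, SSZ))
  →2  mul(S(add(SZ, mul(Z, SSZ))), add(SZ, SSZ))
  →3  add(add(SZ, SSZ), mul(add(SZ, mul(Z, SSZ)), add(SZ, SSZ)))

Answer: after 3 steps: add(add(SZ, SSZ), mul(add(SZ, mul(Z, SSZ)), add(SZ, SSZ)))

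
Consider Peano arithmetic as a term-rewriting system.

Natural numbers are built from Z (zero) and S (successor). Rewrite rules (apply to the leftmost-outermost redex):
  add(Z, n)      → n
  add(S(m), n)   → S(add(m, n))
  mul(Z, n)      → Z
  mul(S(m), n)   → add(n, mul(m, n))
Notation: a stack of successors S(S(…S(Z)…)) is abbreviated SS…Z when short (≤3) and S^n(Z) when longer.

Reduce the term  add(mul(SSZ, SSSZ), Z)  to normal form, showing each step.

  start: add(mul(SSZ, SSSZ), Z)
  [1] add(add(SSSZ, mul(SZ, SSSZ)), Z)
  [2] add(S(add(SSZ, mul(SZ, SSSZ))), Z)
  [3] S(add(add(SSZ, mul(SZ, SSSZ)), Z))
  [4] S(add(S(add(SZ, mul(SZ, SSSZ))), Z))
  [5] S(S(add(add(SZ, mul(SZ, SSSZ)), Z)))
  [6] S(S(add(S(add(Z, mul(SZ, SSSZ))), Z)))
  [7] S(S(S(add(add(Z, mul(SZ, SSSZ)), Z))))
  [8] S(S(S(add(mul(SZ, SSSZ), Z))))
  [9] S(S(S(add(add(SSSZ, mul(Z, SSSZ)), Z))))
  [10] S(S(S(add(S(add(SSZ, mul(Z, SSSZ))), Z))))
  [11] S(S(S(S(add(add(SSZ, mul(Z, SSSZ)), Z)))))
  [12] S(S(S(S(add(S(add(SZ, mul(Z, SSSZ))), Z)))))
  [13] S(S(S(S(S(add(add(SZ, mul(Z, SSSZ)), Z))))))
  [14] S(S(S(S(S(add(S(add(Z, mul(Z, SSSZ))), Z))))))
  [15] S(S(S(S(S(S(add(add(Z, mul(Z, SSSZ)), Z)))))))
  [16] S(S(S(S(S(S(add(mul(Z, SSSZ), Z)))))))
  [17] S(S(S(S(S(S(add(Z, Z)))))))
  [18] S^6(Z)

Answer: normal form = S^6(Z)  (in 18 steps)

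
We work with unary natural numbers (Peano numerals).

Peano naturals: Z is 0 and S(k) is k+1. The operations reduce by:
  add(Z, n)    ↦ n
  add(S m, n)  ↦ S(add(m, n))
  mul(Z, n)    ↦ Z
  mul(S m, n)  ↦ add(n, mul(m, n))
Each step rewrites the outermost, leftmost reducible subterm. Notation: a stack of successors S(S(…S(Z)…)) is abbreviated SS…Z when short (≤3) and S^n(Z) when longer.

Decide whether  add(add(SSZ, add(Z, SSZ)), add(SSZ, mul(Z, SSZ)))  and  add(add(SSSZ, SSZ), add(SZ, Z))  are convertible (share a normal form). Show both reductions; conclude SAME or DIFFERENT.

Answer: SAME — A ⇓ S^6(Z), B ⇓ S^6(Z)

Derivation:
Term A:
  start: add(add(SSZ, add(Z, SSZ)), add(SSZ, mul(Z, SSZ)))
  →1  add(S(add(SZ, add(Z, SSZ))), add(SSZ, mul(Z, SSZ)))
  →2  S(add(add(SZ, add(Z, SSZ)), add(SSZ, mul(Z, SSZ))))
  →3  S(add(S(add(Z, add(Z, SSZ))), add(SSZ, mul(Z, SSZ))))
  →4  S(S(add(add(Z, add(Z, SSZ)), add(SSZ, mul(Z, SSZ)))))
  →5  S(S(add(add(Z, SSZ), add(SSZ, mul(Z, SSZ)))))
  →6  S(S(add(SSZ, add(SSZ, mul(Z, SSZ)))))
  →7  S(S(S(add(SZ, add(SSZ, mul(Z, SSZ))))))
  →8  S(S(S(S(add(Z, add(SSZ, mul(Z, SSZ)))))))
  →9  S(S(S(S(add(SSZ, mul(Z, SSZ))))))
  →10  S(S(S(S(S(add(SZ, mul(Z, SSZ)))))))
  →11  S(S(S(S(S(S(add(Z, mul(Z, SSZ))))))))
  →12  S(S(S(S(S(S(mul(Z, SSZ)))))))
  →13  S^6(Z)

Term B:
  start: add(add(SSSZ, SSZ), add(SZ, Z))
  →1  add(S(add(SSZ, SSZ)), add(SZ, Z))
  →2  S(add(add(SSZ, SSZ), add(SZ, Z)))
  →3  S(add(S(add(SZ, SSZ)), add(SZ, Z)))
  →4  S(S(add(add(SZ, SSZ), add(SZ, Z))))
  →5  S(S(add(S(add(Z, SSZ)), add(SZ, Z))))
  →6  S(S(S(add(add(Z, SSZ), add(SZ, Z)))))
  →7  S(S(S(add(SSZ, add(SZ, Z)))))
  →8  S(S(S(S(add(SZ, add(SZ, Z))))))
  →9  S(S(S(S(S(add(Z, add(SZ, Z)))))))
  →10  S(S(S(S(S(add(SZ, Z))))))
  →11  S(S(S(S(S(S(add(Z, Z)))))))
  →12  S^6(Z)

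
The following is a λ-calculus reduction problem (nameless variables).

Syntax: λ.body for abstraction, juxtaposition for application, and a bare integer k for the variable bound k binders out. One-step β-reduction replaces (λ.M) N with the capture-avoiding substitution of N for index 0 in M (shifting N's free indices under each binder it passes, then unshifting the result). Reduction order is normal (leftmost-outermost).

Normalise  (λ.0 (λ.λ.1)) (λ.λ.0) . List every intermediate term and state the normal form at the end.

Answer: normal form = λ.0  (in 2 steps)

Working:
  start: (λ.0 (λ.λ.1)) (λ.λ.0)
  step 1: (λ.λ.0) (λ.λ.1)
  step 2: λ.0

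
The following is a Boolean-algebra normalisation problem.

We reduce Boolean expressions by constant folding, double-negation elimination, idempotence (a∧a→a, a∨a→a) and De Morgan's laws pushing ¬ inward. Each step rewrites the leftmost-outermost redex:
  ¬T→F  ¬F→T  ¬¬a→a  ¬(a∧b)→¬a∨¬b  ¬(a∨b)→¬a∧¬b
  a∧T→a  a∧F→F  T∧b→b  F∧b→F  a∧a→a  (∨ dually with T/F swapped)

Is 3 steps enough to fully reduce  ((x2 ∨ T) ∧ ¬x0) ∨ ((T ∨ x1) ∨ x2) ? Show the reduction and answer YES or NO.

  start: ((x2 ∨ T) ∧ ¬x0) ∨ ((T ∨ x1) ∨ x2)
  step 1: (T ∧ ¬x0) ∨ ((T ∨ x1) ∨ x2)
  step 2: ¬x0 ∨ ((T ∨ x1) ∨ x2)
  step 3: ¬x0 ∨ (T ∨ x2)

Answer: NO — after 3 steps the term is ¬x0 ∨ (T ∨ x2), not yet normal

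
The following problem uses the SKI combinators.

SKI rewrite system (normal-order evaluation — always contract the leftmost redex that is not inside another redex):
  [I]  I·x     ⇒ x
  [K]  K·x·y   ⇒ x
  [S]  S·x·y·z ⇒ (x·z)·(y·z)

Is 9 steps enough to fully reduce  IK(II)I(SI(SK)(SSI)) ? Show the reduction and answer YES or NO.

  start: IK(II)I(SI(SK)(SSI))
  step 1: K(II)I(SI(SK)(SSI))
  step 2: II(SI(SK)(SSI))
  step 3: I(SI(SK)(SSI))
  step 4: SI(SK)(SSI)
  step 5: I(SSI)(SK(SSI))
  step 6: SSI(SK(SSI))
  step 7: S(SK(SSI))(I(SK(SSI)))
  step 8: S(SK(SSI))(SK(SSI))

Answer: YES — reaches normal form S(SK(SSI))(SK(SSI)) in 8 ≤ 9 steps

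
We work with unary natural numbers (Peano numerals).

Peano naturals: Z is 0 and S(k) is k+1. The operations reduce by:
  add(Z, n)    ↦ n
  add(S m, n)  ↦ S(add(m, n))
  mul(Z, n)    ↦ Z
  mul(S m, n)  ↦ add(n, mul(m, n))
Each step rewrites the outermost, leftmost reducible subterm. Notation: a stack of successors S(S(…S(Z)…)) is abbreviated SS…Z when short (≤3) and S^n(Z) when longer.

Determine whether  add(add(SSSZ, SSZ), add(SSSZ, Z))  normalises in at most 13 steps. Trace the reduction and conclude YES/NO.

  start: add(add(SSSZ, SSZ), add(SSSZ, Z))
  [1] add(S(add(SSZ, SSZ)), add(SSSZ, Z))
  [2] S(add(add(SSZ, SSZ), add(SSSZ, Z)))
  [3] S(add(S(add(SZ, SSZ)), add(SSSZ, Z)))
  [4] S(S(add(add(SZ, SSZ), add(SSSZ, Z))))
  [5] S(S(add(S(add(Z, SSZ)), add(SSSZ, Z))))
  [6] S(S(S(add(add(Z, SSZ), add(SSSZ, Z)))))
  [7] S(S(S(add(SSZ, add(SSSZ, Z)))))
  [8] S(S(S(S(add(SZ, add(SSSZ, Z))))))
  [9] S(S(S(S(S(add(Z, add(SSSZ, Z)))))))
  [10] S(S(S(S(S(add(SSSZ, Z))))))
  [11] S(S(S(S(S(S(add(SSZ, Z)))))))
  [12] S(S(S(S(S(S(S(add(SZ, Z))))))))
  [13] S(S(S(S(S(S(S(S(add(Z, Z)))))))))

Answer: NO — after 13 steps the term is S(S(S(S(S(S(S(S(add(Z, Z))))))))), not yet normal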